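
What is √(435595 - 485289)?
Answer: I*√49694 ≈ 222.92*I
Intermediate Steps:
√(435595 - 485289) = √(-49694) = I*√49694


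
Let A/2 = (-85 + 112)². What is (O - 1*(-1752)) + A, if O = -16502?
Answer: -13292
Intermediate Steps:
A = 1458 (A = 2*(-85 + 112)² = 2*27² = 2*729 = 1458)
(O - 1*(-1752)) + A = (-16502 - 1*(-1752)) + 1458 = (-16502 + 1752) + 1458 = -14750 + 1458 = -13292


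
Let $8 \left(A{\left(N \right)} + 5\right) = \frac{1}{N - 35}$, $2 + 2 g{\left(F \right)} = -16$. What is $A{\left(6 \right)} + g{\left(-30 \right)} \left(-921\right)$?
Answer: $\frac{1921887}{232} \approx 8284.0$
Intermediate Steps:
$g{\left(F \right)} = -9$ ($g{\left(F \right)} = -1 + \frac{1}{2} \left(-16\right) = -1 - 8 = -9$)
$A{\left(N \right)} = -5 + \frac{1}{8 \left(-35 + N\right)}$ ($A{\left(N \right)} = -5 + \frac{1}{8 \left(N - 35\right)} = -5 + \frac{1}{8 \left(-35 + N\right)}$)
$A{\left(6 \right)} + g{\left(-30 \right)} \left(-921\right) = \frac{1401 - 240}{8 \left(-35 + 6\right)} - -8289 = \frac{1401 - 240}{8 \left(-29\right)} + 8289 = \frac{1}{8} \left(- \frac{1}{29}\right) 1161 + 8289 = - \frac{1161}{232} + 8289 = \frac{1921887}{232}$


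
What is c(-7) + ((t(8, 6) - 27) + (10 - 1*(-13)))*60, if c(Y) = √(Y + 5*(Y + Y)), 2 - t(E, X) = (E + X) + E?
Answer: -1440 + I*√77 ≈ -1440.0 + 8.775*I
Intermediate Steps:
t(E, X) = 2 - X - 2*E (t(E, X) = 2 - ((E + X) + E) = 2 - (X + 2*E) = 2 + (-X - 2*E) = 2 - X - 2*E)
c(Y) = √11*√Y (c(Y) = √(Y + 5*(2*Y)) = √(Y + 10*Y) = √(11*Y) = √11*√Y)
c(-7) + ((t(8, 6) - 27) + (10 - 1*(-13)))*60 = √11*√(-7) + (((2 - 1*6 - 2*8) - 27) + (10 - 1*(-13)))*60 = √11*(I*√7) + (((2 - 6 - 16) - 27) + (10 + 13))*60 = I*√77 + ((-20 - 27) + 23)*60 = I*√77 + (-47 + 23)*60 = I*√77 - 24*60 = I*√77 - 1440 = -1440 + I*√77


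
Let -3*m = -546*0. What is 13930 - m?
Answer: 13930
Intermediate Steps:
m = 0 (m = -(-182)*0 = -1/3*0 = 0)
13930 - m = 13930 - 1*0 = 13930 + 0 = 13930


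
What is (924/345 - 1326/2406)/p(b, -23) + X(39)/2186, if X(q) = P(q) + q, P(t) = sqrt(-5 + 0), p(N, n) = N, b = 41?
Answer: 288169183/4133102990 + I*sqrt(5)/2186 ≈ 0.069722 + 0.0010229*I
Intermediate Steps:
P(t) = I*sqrt(5) (P(t) = sqrt(-5) = I*sqrt(5))
X(q) = q + I*sqrt(5) (X(q) = I*sqrt(5) + q = q + I*sqrt(5))
(924/345 - 1326/2406)/p(b, -23) + X(39)/2186 = (924/345 - 1326/2406)/41 + (39 + I*sqrt(5))/2186 = (924*(1/345) - 1326*1/2406)*(1/41) + (39 + I*sqrt(5))*(1/2186) = (308/115 - 221/401)*(1/41) + (39/2186 + I*sqrt(5)/2186) = (98093/46115)*(1/41) + (39/2186 + I*sqrt(5)/2186) = 98093/1890715 + (39/2186 + I*sqrt(5)/2186) = 288169183/4133102990 + I*sqrt(5)/2186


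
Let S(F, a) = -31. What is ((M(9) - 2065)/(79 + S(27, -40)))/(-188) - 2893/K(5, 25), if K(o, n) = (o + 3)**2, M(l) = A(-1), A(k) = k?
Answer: -405847/9024 ≈ -44.974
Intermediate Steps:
M(l) = -1
K(o, n) = (3 + o)**2
((M(9) - 2065)/(79 + S(27, -40)))/(-188) - 2893/K(5, 25) = ((-1 - 2065)/(79 - 31))/(-188) - 2893/(3 + 5)**2 = -2066/48*(-1/188) - 2893/(8**2) = -2066*1/48*(-1/188) - 2893/64 = -1033/24*(-1/188) - 2893*1/64 = 1033/4512 - 2893/64 = -405847/9024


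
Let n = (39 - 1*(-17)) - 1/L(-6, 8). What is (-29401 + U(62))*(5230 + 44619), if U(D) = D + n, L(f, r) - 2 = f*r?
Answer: -67147450433/46 ≈ -1.4597e+9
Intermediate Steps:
L(f, r) = 2 + f*r
n = 2577/46 (n = (39 - 1*(-17)) - 1/(2 - 6*8) = (39 + 17) - 1/(2 - 48) = 56 - 1/(-46) = 56 - 1*(-1/46) = 56 + 1/46 = 2577/46 ≈ 56.022)
U(D) = 2577/46 + D (U(D) = D + 2577/46 = 2577/46 + D)
(-29401 + U(62))*(5230 + 44619) = (-29401 + (2577/46 + 62))*(5230 + 44619) = (-29401 + 5429/46)*49849 = -1347017/46*49849 = -67147450433/46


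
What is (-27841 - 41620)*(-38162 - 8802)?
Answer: 3262166404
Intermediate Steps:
(-27841 - 41620)*(-38162 - 8802) = -69461*(-46964) = 3262166404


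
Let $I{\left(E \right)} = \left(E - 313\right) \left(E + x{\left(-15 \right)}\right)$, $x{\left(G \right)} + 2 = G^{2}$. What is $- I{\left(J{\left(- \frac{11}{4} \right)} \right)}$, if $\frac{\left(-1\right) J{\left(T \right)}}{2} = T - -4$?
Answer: $\frac{278271}{4} \approx 69568.0$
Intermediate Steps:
$x{\left(G \right)} = -2 + G^{2}$
$J{\left(T \right)} = -8 - 2 T$ ($J{\left(T \right)} = - 2 \left(T - -4\right) = - 2 \left(T + 4\right) = - 2 \left(4 + T\right) = -8 - 2 T$)
$I{\left(E \right)} = \left(-313 + E\right) \left(223 + E\right)$ ($I{\left(E \right)} = \left(E - 313\right) \left(E - \left(2 - \left(-15\right)^{2}\right)\right) = \left(-313 + E\right) \left(E + \left(-2 + 225\right)\right) = \left(-313 + E\right) \left(E + 223\right) = \left(-313 + E\right) \left(223 + E\right)$)
$- I{\left(J{\left(- \frac{11}{4} \right)} \right)} = - (-69799 + \left(-8 - 2 \left(- \frac{11}{4}\right)\right)^{2} - 90 \left(-8 - 2 \left(- \frac{11}{4}\right)\right)) = - (-69799 + \left(-8 - 2 \left(\left(-11\right) \frac{1}{4}\right)\right)^{2} - 90 \left(-8 - 2 \left(\left(-11\right) \frac{1}{4}\right)\right)) = - (-69799 + \left(-8 - - \frac{11}{2}\right)^{2} - 90 \left(-8 - - \frac{11}{2}\right)) = - (-69799 + \left(-8 + \frac{11}{2}\right)^{2} - 90 \left(-8 + \frac{11}{2}\right)) = - (-69799 + \left(- \frac{5}{2}\right)^{2} - -225) = - (-69799 + \frac{25}{4} + 225) = \left(-1\right) \left(- \frac{278271}{4}\right) = \frac{278271}{4}$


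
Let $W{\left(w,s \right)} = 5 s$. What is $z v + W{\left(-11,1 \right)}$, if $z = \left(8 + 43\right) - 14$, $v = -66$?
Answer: $-2437$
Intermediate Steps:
$z = 37$ ($z = 51 - 14 = 37$)
$z v + W{\left(-11,1 \right)} = 37 \left(-66\right) + 5 \cdot 1 = -2442 + 5 = -2437$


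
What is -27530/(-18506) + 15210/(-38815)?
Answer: 78710069/71831039 ≈ 1.0958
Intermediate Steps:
-27530/(-18506) + 15210/(-38815) = -27530*(-1/18506) + 15210*(-1/38815) = 13765/9253 - 3042/7763 = 78710069/71831039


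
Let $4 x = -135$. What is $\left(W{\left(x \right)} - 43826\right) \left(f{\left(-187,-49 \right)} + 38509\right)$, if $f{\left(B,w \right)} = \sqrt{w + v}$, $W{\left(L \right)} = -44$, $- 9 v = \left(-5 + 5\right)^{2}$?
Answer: $-1689389830 - 307090 i \approx -1.6894 \cdot 10^{9} - 3.0709 \cdot 10^{5} i$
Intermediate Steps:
$v = 0$ ($v = - \frac{\left(-5 + 5\right)^{2}}{9} = - \frac{0^{2}}{9} = \left(- \frac{1}{9}\right) 0 = 0$)
$x = - \frac{135}{4}$ ($x = \frac{1}{4} \left(-135\right) = - \frac{135}{4} \approx -33.75$)
$f{\left(B,w \right)} = \sqrt{w}$ ($f{\left(B,w \right)} = \sqrt{w + 0} = \sqrt{w}$)
$\left(W{\left(x \right)} - 43826\right) \left(f{\left(-187,-49 \right)} + 38509\right) = \left(-44 - 43826\right) \left(\sqrt{-49} + 38509\right) = - 43870 \left(7 i + 38509\right) = - 43870 \left(38509 + 7 i\right) = -1689389830 - 307090 i$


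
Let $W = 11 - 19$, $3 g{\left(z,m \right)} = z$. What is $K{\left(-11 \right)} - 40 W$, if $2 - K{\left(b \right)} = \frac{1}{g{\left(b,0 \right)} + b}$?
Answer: $\frac{14171}{44} \approx 322.07$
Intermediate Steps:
$g{\left(z,m \right)} = \frac{z}{3}$
$W = -8$ ($W = 11 - 19 = -8$)
$K{\left(b \right)} = 2 - \frac{3}{4 b}$ ($K{\left(b \right)} = 2 - \frac{1}{\frac{b}{3} + b} = 2 - \frac{1}{\frac{4}{3} b} = 2 - \frac{3}{4 b}$)
$K{\left(-11 \right)} - 40 W = \left(2 - \frac{3}{4 \left(-11\right)}\right) - -320 = \left(2 - - \frac{3}{44}\right) + 320 = \left(2 + \frac{3}{44}\right) + 320 = \frac{91}{44} + 320 = \frac{14171}{44}$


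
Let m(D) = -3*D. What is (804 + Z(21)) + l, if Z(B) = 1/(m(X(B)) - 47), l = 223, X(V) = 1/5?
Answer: 244421/238 ≈ 1027.0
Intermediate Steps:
X(V) = ⅕ (X(V) = 1*(⅕) = ⅕)
Z(B) = -5/238 (Z(B) = 1/(-3*⅕ - 47) = 1/(-⅗ - 47) = 1/(-238/5) = -5/238)
(804 + Z(21)) + l = (804 - 5/238) + 223 = 191347/238 + 223 = 244421/238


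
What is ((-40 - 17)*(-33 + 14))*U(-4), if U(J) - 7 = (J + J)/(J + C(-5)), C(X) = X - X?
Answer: 9747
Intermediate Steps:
C(X) = 0
U(J) = 9 (U(J) = 7 + (J + J)/(J + 0) = 7 + (2*J)/J = 7 + 2 = 9)
((-40 - 17)*(-33 + 14))*U(-4) = ((-40 - 17)*(-33 + 14))*9 = -57*(-19)*9 = 1083*9 = 9747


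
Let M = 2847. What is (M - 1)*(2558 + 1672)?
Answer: 12038580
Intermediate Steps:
(M - 1)*(2558 + 1672) = (2847 - 1)*(2558 + 1672) = 2846*4230 = 12038580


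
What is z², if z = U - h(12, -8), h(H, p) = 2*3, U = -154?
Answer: 25600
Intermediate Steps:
h(H, p) = 6
z = -160 (z = -154 - 1*6 = -154 - 6 = -160)
z² = (-160)² = 25600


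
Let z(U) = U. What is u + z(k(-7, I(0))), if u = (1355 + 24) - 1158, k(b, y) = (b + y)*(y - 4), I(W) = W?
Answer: 249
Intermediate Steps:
k(b, y) = (-4 + y)*(b + y) (k(b, y) = (b + y)*(-4 + y) = (-4 + y)*(b + y))
u = 221 (u = 1379 - 1158 = 221)
u + z(k(-7, I(0))) = 221 + (0² - 4*(-7) - 4*0 - 7*0) = 221 + (0 + 28 + 0 + 0) = 221 + 28 = 249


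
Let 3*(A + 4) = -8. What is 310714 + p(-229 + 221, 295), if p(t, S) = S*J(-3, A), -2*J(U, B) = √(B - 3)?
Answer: 310714 - 295*I*√87/6 ≈ 3.1071e+5 - 458.6*I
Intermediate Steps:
A = -20/3 (A = -4 + (⅓)*(-8) = -4 - 8/3 = -20/3 ≈ -6.6667)
J(U, B) = -√(-3 + B)/2 (J(U, B) = -√(B - 3)/2 = -√(-3 + B)/2)
p(t, S) = -I*S*√87/6 (p(t, S) = S*(-√(-3 - 20/3)/2) = S*(-I*√87/6) = -I*S*√87/6)
310714 + p(-229 + 221, 295) = 310714 - ⅙*I*295*√87 = 310714 - 295*I*√87/6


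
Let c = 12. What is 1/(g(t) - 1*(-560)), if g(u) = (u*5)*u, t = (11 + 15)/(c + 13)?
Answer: 125/70676 ≈ 0.0017686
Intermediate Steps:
t = 26/25 (t = (11 + 15)/(12 + 13) = 26/25 ≈ 1.0400)
g(u) = 5*u² (g(u) = (5*u)*u = 5*u²)
1/(g(t) - 1*(-560)) = 1/(5*(26/25)² - 1*(-560)) = 1/(5*(676/625) + 560) = 1/(676/125 + 560) = 1/(70676/125) = 125/70676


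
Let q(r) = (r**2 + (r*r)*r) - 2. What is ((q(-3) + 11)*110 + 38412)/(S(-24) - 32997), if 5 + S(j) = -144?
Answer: -18711/16573 ≈ -1.1290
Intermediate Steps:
S(j) = -149 (S(j) = -5 - 144 = -149)
q(r) = -2 + r**2 + r**3 (q(r) = (r**2 + r**2*r) - 2 = (r**2 + r**3) - 2 = -2 + r**2 + r**3)
((q(-3) + 11)*110 + 38412)/(S(-24) - 32997) = (((-2 + (-3)**2 + (-3)**3) + 11)*110 + 38412)/(-149 - 32997) = (((-2 + 9 - 27) + 11)*110 + 38412)/(-33146) = ((-20 + 11)*110 + 38412)*(-1/33146) = (-9*110 + 38412)*(-1/33146) = (-990 + 38412)*(-1/33146) = 37422*(-1/33146) = -18711/16573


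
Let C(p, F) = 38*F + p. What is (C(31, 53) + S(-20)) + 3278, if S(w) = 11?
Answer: 5334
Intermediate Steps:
C(p, F) = p + 38*F
(C(31, 53) + S(-20)) + 3278 = ((31 + 38*53) + 11) + 3278 = ((31 + 2014) + 11) + 3278 = (2045 + 11) + 3278 = 2056 + 3278 = 5334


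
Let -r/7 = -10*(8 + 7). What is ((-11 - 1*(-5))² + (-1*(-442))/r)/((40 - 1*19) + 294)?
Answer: 19121/165375 ≈ 0.11562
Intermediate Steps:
r = 1050 (r = -(-70)*(8 + 7) = -(-70)*15 = -7*(-150) = 1050)
((-11 - 1*(-5))² + (-1*(-442))/r)/((40 - 1*19) + 294) = ((-11 - 1*(-5))² - 1*(-442)/1050)/((40 - 1*19) + 294) = ((-11 + 5)² + 442*(1/1050))/((40 - 19) + 294) = ((-6)² + 221/525)/(21 + 294) = (36 + 221/525)/315 = (19121/525)*(1/315) = 19121/165375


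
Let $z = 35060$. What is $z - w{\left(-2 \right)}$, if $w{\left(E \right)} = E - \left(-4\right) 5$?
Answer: $35042$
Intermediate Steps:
$w{\left(E \right)} = 20 + E$ ($w{\left(E \right)} = E - -20 = E + 20 = 20 + E$)
$z - w{\left(-2 \right)} = 35060 - \left(20 - 2\right) = 35060 - 18 = 35042$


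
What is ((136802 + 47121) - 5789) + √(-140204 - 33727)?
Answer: 178134 + I*√173931 ≈ 1.7813e+5 + 417.05*I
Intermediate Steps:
((136802 + 47121) - 5789) + √(-140204 - 33727) = (183923 - 5789) + √(-173931) = 178134 + I*√173931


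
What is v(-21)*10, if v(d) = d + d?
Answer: -420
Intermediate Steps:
v(d) = 2*d
v(-21)*10 = (2*(-21))*10 = -42*10 = -420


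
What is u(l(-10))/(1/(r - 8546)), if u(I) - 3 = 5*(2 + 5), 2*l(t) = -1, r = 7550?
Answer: -37848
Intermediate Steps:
l(t) = -½ (l(t) = (½)*(-1) = -½)
u(I) = 38 (u(I) = 3 + 5*(2 + 5) = 3 + 5*7 = 3 + 35 = 38)
u(l(-10))/(1/(r - 8546)) = 38/(1/(7550 - 8546)) = 38/(1/(-996)) = 38/(-1/996) = 38*(-996) = -37848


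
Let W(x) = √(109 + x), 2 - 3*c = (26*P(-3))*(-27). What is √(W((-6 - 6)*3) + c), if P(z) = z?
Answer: √(-6312 + 9*√73)/3 ≈ 26.321*I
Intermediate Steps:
c = -2104/3 (c = ⅔ - 26*(-3)*(-27)/3 = ⅔ - (-26)*(-27) = ⅔ - ⅓*2106 = ⅔ - 702 = -2104/3 ≈ -701.33)
√(W((-6 - 6)*3) + c) = √(√(109 + (-6 - 6)*3) - 2104/3) = √(√(109 - 12*3) - 2104/3) = √(√(109 - 36) - 2104/3) = √(√73 - 2104/3) = √(-2104/3 + √73)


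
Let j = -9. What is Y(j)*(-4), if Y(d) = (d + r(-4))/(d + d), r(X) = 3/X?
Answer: -13/6 ≈ -2.1667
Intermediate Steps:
r(X) = 3/X
Y(d) = (-3/4 + d)/(2*d) (Y(d) = (d + 3/(-4))/(d + d) = (d + 3*(-1/4))/((2*d)) = (d - 3/4)*(1/(2*d)) = (-3/4 + d)*(1/(2*d)) = (-3/4 + d)/(2*d))
Y(j)*(-4) = ((1/8)*(-3 + 4*(-9))/(-9))*(-4) = ((1/8)*(-1/9)*(-3 - 36))*(-4) = ((1/8)*(-1/9)*(-39))*(-4) = (13/24)*(-4) = -13/6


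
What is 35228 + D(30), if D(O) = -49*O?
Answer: 33758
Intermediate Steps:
35228 + D(30) = 35228 - 49*30 = 35228 - 1470 = 33758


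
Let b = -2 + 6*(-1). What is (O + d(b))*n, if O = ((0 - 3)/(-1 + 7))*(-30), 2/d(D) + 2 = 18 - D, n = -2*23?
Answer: -4163/6 ≈ -693.83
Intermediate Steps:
n = -46
b = -8 (b = -2 - 6 = -8)
d(D) = 2/(16 - D) (d(D) = 2/(-2 + (18 - D)) = 2/(16 - D))
O = 15 (O = -3/6*(-30) = -3*⅙*(-30) = -½*(-30) = 15)
(O + d(b))*n = (15 - 2/(-16 - 8))*(-46) = (15 - 2/(-24))*(-46) = (15 - 2*(-1/24))*(-46) = (15 + 1/12)*(-46) = (181/12)*(-46) = -4163/6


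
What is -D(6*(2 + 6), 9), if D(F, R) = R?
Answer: -9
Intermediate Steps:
-D(6*(2 + 6), 9) = -1*9 = -9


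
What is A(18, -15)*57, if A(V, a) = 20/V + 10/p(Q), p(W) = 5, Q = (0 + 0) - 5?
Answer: 532/3 ≈ 177.33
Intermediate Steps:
Q = -5 (Q = 0 - 5 = -5)
A(V, a) = 2 + 20/V (A(V, a) = 20/V + 10/5 = 20/V + 10*(⅕) = 20/V + 2 = 2 + 20/V)
A(18, -15)*57 = (2 + 20/18)*57 = (2 + 20*(1/18))*57 = (2 + 10/9)*57 = (28/9)*57 = 532/3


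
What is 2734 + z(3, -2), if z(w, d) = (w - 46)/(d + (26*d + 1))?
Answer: 144945/53 ≈ 2734.8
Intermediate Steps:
z(w, d) = (-46 + w)/(1 + 27*d) (z(w, d) = (-46 + w)/(d + (1 + 26*d)) = (-46 + w)/(1 + 27*d))
2734 + z(3, -2) = 2734 + (-46 + 3)/(1 + 27*(-2)) = 2734 - 43/(1 - 54) = 2734 - 43/(-53) = 2734 - 1/53*(-43) = 2734 + 43/53 = 144945/53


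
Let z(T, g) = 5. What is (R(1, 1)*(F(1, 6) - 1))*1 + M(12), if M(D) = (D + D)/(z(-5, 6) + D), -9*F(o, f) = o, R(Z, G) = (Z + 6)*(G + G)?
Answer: -2164/153 ≈ -14.144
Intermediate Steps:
R(Z, G) = 2*G*(6 + Z) (R(Z, G) = (6 + Z)*(2*G) = 2*G*(6 + Z))
F(o, f) = -o/9
M(D) = 2*D/(5 + D) (M(D) = (D + D)/(5 + D) = (2*D)/(5 + D) = 2*D/(5 + D))
(R(1, 1)*(F(1, 6) - 1))*1 + M(12) = ((2*1*(6 + 1))*(-1/9*1 - 1))*1 + 2*12/(5 + 12) = ((2*1*7)*(-1/9 - 1))*1 + 2*12/17 = (14*(-10/9))*1 + 2*12*(1/17) = -140/9*1 + 24/17 = -140/9 + 24/17 = -2164/153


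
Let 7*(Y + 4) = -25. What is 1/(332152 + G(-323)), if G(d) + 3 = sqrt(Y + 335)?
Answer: 12173/4043249765 - 2*sqrt(4011)/772260705115 ≈ 3.0105e-6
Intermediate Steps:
Y = -53/7 (Y = -4 + (1/7)*(-25) = -4 - 25/7 = -53/7 ≈ -7.5714)
G(d) = -3 + 2*sqrt(4011)/7 (G(d) = -3 + sqrt(-53/7 + 335) = -3 + sqrt(2292/7) = -3 + 2*sqrt(4011)/7)
1/(332152 + G(-323)) = 1/(332152 + (-3 + 2*sqrt(4011)/7)) = 1/(332149 + 2*sqrt(4011)/7)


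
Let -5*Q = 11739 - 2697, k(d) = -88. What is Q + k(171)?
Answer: -9482/5 ≈ -1896.4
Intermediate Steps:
Q = -9042/5 (Q = -(11739 - 2697)/5 = -1/5*9042 = -9042/5 ≈ -1808.4)
Q + k(171) = -9042/5 - 88 = -9482/5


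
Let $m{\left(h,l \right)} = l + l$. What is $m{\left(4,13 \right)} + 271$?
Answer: $297$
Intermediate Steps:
$m{\left(h,l \right)} = 2 l$
$m{\left(4,13 \right)} + 271 = 2 \cdot 13 + 271 = 26 + 271 = 297$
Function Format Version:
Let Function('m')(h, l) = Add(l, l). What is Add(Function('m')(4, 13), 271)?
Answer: 297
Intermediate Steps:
Function('m')(h, l) = Mul(2, l)
Add(Function('m')(4, 13), 271) = Add(Mul(2, 13), 271) = Add(26, 271) = 297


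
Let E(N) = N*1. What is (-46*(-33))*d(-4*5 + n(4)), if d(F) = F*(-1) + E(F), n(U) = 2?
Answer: 0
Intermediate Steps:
E(N) = N
d(F) = 0 (d(F) = F*(-1) + F = -F + F = 0)
(-46*(-33))*d(-4*5 + n(4)) = -46*(-33)*0 = 1518*0 = 0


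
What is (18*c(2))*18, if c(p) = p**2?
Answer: 1296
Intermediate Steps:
(18*c(2))*18 = (18*2**2)*18 = (18*4)*18 = 72*18 = 1296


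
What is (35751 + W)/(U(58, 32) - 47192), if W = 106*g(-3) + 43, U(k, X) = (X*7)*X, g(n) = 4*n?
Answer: -17261/20012 ≈ -0.86253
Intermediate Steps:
U(k, X) = 7*X² (U(k, X) = (7*X)*X = 7*X²)
W = -1229 (W = 106*(4*(-3)) + 43 = 106*(-12) + 43 = -1272 + 43 = -1229)
(35751 + W)/(U(58, 32) - 47192) = (35751 - 1229)/(7*32² - 47192) = 34522/(7*1024 - 47192) = 34522/(7168 - 47192) = 34522/(-40024) = 34522*(-1/40024) = -17261/20012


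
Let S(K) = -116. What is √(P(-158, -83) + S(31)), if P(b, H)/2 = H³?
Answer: I*√1143690 ≈ 1069.4*I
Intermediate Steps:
P(b, H) = 2*H³
√(P(-158, -83) + S(31)) = √(2*(-83)³ - 116) = √(2*(-571787) - 116) = √(-1143574 - 116) = √(-1143690) = I*√1143690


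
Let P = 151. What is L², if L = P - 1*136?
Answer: 225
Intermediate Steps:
L = 15 (L = 151 - 1*136 = 151 - 136 = 15)
L² = 15² = 225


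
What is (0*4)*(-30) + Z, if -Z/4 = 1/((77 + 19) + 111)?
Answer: -4/207 ≈ -0.019324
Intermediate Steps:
Z = -4/207 (Z = -4/((77 + 19) + 111) = -4/(96 + 111) = -4/207 ≈ -0.019324)
(0*4)*(-30) + Z = (0*4)*(-30) - 4/207 = 0*(-30) - 4/207 = 0 - 4/207 = -4/207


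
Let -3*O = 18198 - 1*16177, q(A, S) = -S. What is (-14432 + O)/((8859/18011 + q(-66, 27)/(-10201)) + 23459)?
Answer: -8326101971887/12930653630415 ≈ -0.64390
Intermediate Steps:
O = -2021/3 (O = -(18198 - 1*16177)/3 = -(18198 - 16177)/3 = -⅓*2021 = -2021/3 ≈ -673.67)
(-14432 + O)/((8859/18011 + q(-66, 27)/(-10201)) + 23459) = (-14432 - 2021/3)/((8859/18011 - 1*27/(-10201)) + 23459) = -45317/(3*((8859*(1/18011) - 27*(-1/10201)) + 23459)) = -45317/(3*((8859/18011 + 27/10201) + 23459)) = -45317/(3*(90856956/183730211 + 23459)) = -45317/(3*4310217876805/183730211) = -45317/3*183730211/4310217876805 = -8326101971887/12930653630415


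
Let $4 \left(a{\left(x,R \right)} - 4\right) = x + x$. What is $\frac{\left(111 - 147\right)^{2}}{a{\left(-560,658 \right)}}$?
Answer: $- \frac{108}{23} \approx -4.6956$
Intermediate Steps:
$a{\left(x,R \right)} = 4 + \frac{x}{2}$ ($a{\left(x,R \right)} = 4 + \frac{x + x}{4} = 4 + \frac{2 x}{4} = 4 + \frac{x}{2}$)
$\frac{\left(111 - 147\right)^{2}}{a{\left(-560,658 \right)}} = \frac{\left(111 - 147\right)^{2}}{4 + \frac{1}{2} \left(-560\right)} = \frac{\left(-36\right)^{2}}{4 - 280} = \frac{1296}{-276} = 1296 \left(- \frac{1}{276}\right) = - \frac{108}{23}$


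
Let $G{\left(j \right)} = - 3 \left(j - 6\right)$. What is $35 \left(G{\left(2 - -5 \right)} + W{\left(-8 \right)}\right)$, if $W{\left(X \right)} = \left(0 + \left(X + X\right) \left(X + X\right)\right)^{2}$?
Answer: $2293655$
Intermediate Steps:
$W{\left(X \right)} = 16 X^{4}$ ($W{\left(X \right)} = \left(0 + 2 X 2 X\right)^{2} = \left(0 + 4 X^{2}\right)^{2} = \left(4 X^{2}\right)^{2} = 16 X^{4}$)
$G{\left(j \right)} = 18 - 3 j$ ($G{\left(j \right)} = - 3 \left(-6 + j\right) = 18 - 3 j$)
$35 \left(G{\left(2 - -5 \right)} + W{\left(-8 \right)}\right) = 35 \left(\left(18 - 3 \left(2 - -5\right)\right) + 16 \left(-8\right)^{4}\right) = 35 \left(\left(18 - 3 \left(2 + 5\right)\right) + 16 \cdot 4096\right) = 35 \left(\left(18 - 21\right) + 65536\right) = 35 \left(-3 + 65536\right) = 35 \cdot 65533 = 2293655$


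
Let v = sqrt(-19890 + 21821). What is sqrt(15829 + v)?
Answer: sqrt(15829 + sqrt(1931)) ≈ 125.99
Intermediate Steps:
v = sqrt(1931) ≈ 43.943
sqrt(15829 + v) = sqrt(15829 + sqrt(1931))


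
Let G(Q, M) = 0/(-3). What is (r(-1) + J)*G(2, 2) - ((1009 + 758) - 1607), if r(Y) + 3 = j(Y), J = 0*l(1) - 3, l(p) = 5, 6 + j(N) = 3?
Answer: -160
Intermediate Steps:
j(N) = -3 (j(N) = -6 + 3 = -3)
G(Q, M) = 0 (G(Q, M) = 0*(-⅓) = 0)
J = -3 (J = 0*5 - 3 = 0 - 3 = -3)
r(Y) = -6 (r(Y) = -3 - 3 = -6)
(r(-1) + J)*G(2, 2) - ((1009 + 758) - 1607) = (-6 - 3)*0 - ((1009 + 758) - 1607) = -9*0 - (1767 - 1607) = 0 - 1*160 = 0 - 160 = -160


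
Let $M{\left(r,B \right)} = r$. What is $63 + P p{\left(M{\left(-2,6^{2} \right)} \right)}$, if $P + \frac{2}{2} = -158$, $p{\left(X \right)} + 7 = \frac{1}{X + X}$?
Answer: $\frac{4863}{4} \approx 1215.8$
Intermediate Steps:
$p{\left(X \right)} = -7 + \frac{1}{2 X}$ ($p{\left(X \right)} = -7 + \frac{1}{X + X} = -7 + \frac{1}{2 X}$)
$P = -159$ ($P = -1 - 158 = -159$)
$63 + P p{\left(M{\left(-2,6^{2} \right)} \right)} = 63 - 159 \left(-7 + \frac{1}{2 \left(-2\right)}\right) = 63 - 159 \left(-7 + \frac{1}{2} \left(- \frac{1}{2}\right)\right) = 63 - 159 \left(-7 - \frac{1}{4}\right) = 63 - - \frac{4611}{4} = 63 + \frac{4611}{4} = \frac{4863}{4}$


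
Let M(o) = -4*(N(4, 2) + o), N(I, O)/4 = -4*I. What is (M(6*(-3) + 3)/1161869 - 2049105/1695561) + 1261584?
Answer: 828447677690319429/656673254503 ≈ 1.2616e+6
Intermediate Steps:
N(I, O) = -16*I (N(I, O) = 4*(-4*I) = -16*I)
M(o) = 256 - 4*o (M(o) = -4*(-16*4 + o) = -4*(-64 + o) = 256 - 4*o)
(M(6*(-3) + 3)/1161869 - 2049105/1695561) + 1261584 = ((256 - 4*(6*(-3) + 3))/1161869 - 2049105/1695561) + 1261584 = ((256 - 4*(-18 + 3))*(1/1161869) - 2049105*1/1695561) + 1261584 = ((256 - 4*(-15))*(1/1161869) - 683035/565187) + 1261584 = ((256 + 60)*(1/1161869) - 683035/565187) + 1261584 = (316*(1/1161869) - 683035/565187) + 1261584 = (316/1161869 - 683035/565187) + 1261584 = -793418593323/656673254503 + 1261584 = 828447677690319429/656673254503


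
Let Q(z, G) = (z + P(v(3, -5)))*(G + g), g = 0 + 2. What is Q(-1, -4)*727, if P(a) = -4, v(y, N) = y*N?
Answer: 7270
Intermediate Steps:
g = 2
v(y, N) = N*y
Q(z, G) = (-4 + z)*(2 + G) (Q(z, G) = (z - 4)*(G + 2) = (-4 + z)*(2 + G))
Q(-1, -4)*727 = (-8 - 4*(-4) + 2*(-1) - 4*(-1))*727 = (-8 + 16 - 2 + 4)*727 = 10*727 = 7270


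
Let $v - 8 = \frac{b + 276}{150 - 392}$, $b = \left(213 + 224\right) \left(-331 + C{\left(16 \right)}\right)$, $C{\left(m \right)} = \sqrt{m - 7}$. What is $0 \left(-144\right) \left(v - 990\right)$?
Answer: $0$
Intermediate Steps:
$C{\left(m \right)} = \sqrt{-7 + m}$
$b = -143336$ ($b = \left(213 + 224\right) \left(-331 + \sqrt{-7 + 16}\right) = 437 \left(-331 + \sqrt{9}\right) = 437 \left(-331 + 3\right) = 437 \left(-328\right) = -143336$)
$v = \frac{72498}{121}$ ($v = 8 + \frac{-143336 + 276}{150 - 392} = 8 - \frac{143060}{-242} = 8 - - \frac{71530}{121} = 8 + \frac{71530}{121} = \frac{72498}{121} \approx 599.16$)
$0 \left(-144\right) \left(v - 990\right) = 0 \left(-144\right) \left(\frac{72498}{121} - 990\right) = 0 \left(- \frac{47292}{121}\right) = 0$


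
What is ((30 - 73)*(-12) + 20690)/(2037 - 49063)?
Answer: -10603/23513 ≈ -0.45094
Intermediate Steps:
((30 - 73)*(-12) + 20690)/(2037 - 49063) = (-43*(-12) + 20690)/(-47026) = (516 + 20690)*(-1/47026) = 21206*(-1/47026) = -10603/23513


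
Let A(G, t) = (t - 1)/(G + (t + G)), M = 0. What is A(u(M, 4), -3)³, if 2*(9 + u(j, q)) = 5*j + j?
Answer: 64/9261 ≈ 0.0069107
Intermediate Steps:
u(j, q) = -9 + 3*j (u(j, q) = -9 + (5*j + j)/2 = -9 + (6*j)/2 = -9 + 3*j)
A(G, t) = (-1 + t)/(t + 2*G) (A(G, t) = (-1 + t)/(G + (G + t)) = (-1 + t)/(t + 2*G))
A(u(M, 4), -3)³ = ((-1 - 3)/(-3 + 2*(-9 + 3*0)))³ = (-4/(-3 + 2*(-9 + 0)))³ = (-4/(-3 + 2*(-9)))³ = (-4/(-3 - 18))³ = (-4/(-21))³ = (-1/21*(-4))³ = (4/21)³ = 64/9261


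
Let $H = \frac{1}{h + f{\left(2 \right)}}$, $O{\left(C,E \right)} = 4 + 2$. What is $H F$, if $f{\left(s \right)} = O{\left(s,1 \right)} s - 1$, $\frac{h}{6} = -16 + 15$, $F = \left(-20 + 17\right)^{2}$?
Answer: $\frac{9}{5} \approx 1.8$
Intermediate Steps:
$O{\left(C,E \right)} = 6$
$F = 9$ ($F = \left(-3\right)^{2} = 9$)
$h = -6$ ($h = 6 \left(-16 + 15\right) = 6 \left(-1\right) = -6$)
$f{\left(s \right)} = -1 + 6 s$ ($f{\left(s \right)} = 6 s - 1 = -1 + 6 s$)
$H = \frac{1}{5}$ ($H = \frac{1}{-6 + \left(-1 + 6 \cdot 2\right)} = \frac{1}{-6 + \left(-1 + 12\right)} = \frac{1}{-6 + 11} = \frac{1}{5} \approx 0.2$)
$H F = \frac{1}{5} \cdot 9 = \frac{9}{5}$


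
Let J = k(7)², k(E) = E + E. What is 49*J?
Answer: 9604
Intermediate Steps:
k(E) = 2*E
J = 196 (J = (2*7)² = 14² = 196)
49*J = 49*196 = 9604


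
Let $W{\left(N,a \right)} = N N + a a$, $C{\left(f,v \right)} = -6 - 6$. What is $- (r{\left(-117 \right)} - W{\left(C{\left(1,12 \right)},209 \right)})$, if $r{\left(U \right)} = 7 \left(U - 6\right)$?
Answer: $44686$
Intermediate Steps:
$C{\left(f,v \right)} = -12$ ($C{\left(f,v \right)} = -6 - 6 = -12$)
$r{\left(U \right)} = -42 + 7 U$ ($r{\left(U \right)} = 7 \left(-6 + U\right) = -42 + 7 U$)
$W{\left(N,a \right)} = N^{2} + a^{2}$
$- (r{\left(-117 \right)} - W{\left(C{\left(1,12 \right)},209 \right)}) = - (\left(-42 + 7 \left(-117\right)\right) - \left(\left(-12\right)^{2} + 209^{2}\right)) = - (\left(-42 - 819\right) - \left(144 + 43681\right)) = - (-861 - 43825) = \left(-1\right) \left(-44686\right) = 44686$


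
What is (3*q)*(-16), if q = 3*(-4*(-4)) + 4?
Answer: -2496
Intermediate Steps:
q = 52 (q = 3*16 + 4 = 48 + 4 = 52)
(3*q)*(-16) = (3*52)*(-16) = 156*(-16) = -2496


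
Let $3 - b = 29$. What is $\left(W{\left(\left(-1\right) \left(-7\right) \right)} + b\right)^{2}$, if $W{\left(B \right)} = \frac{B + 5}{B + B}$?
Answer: $\frac{30976}{49} \approx 632.16$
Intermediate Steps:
$b = -26$ ($b = 3 - 29 = -26$)
$W{\left(B \right)} = \frac{5 + B}{2 B}$
$\left(W{\left(\left(-1\right) \left(-7\right) \right)} + b\right)^{2} = \left(\frac{5 - -7}{2 \left(\left(-1\right) \left(-7\right)\right)} - 26\right)^{2} = \left(\frac{5 + 7}{2 \cdot 7} - 26\right)^{2} = \left(\frac{1}{2} \cdot \frac{1}{7} \cdot 12 - 26\right)^{2} = \left(\frac{6}{7} - 26\right)^{2} = \left(- \frac{176}{7}\right)^{2} = \frac{30976}{49}$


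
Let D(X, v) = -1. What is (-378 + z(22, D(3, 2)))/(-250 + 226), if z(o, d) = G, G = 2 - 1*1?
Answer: 377/24 ≈ 15.708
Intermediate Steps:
G = 1 (G = 2 - 1 = 1)
z(o, d) = 1
(-378 + z(22, D(3, 2)))/(-250 + 226) = (-378 + 1)/(-250 + 226) = -377/(-24) = -377*(-1/24) = 377/24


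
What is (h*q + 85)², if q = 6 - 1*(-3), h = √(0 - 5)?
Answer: 6820 + 1530*I*√5 ≈ 6820.0 + 3421.2*I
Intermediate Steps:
h = I*√5 (h = √(-5) = I*√5 ≈ 2.2361*I)
q = 9 (q = 6 + 3 = 9)
(h*q + 85)² = ((I*√5)*9 + 85)² = (9*I*√5 + 85)² = (85 + 9*I*√5)²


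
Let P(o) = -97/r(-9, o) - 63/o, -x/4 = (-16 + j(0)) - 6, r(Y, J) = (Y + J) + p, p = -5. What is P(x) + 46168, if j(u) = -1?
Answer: 165643865/3588 ≈ 46166.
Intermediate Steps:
r(Y, J) = -5 + J + Y (r(Y, J) = (Y + J) - 5 = (J + Y) - 5 = -5 + J + Y)
x = 92 (x = -4*((-16 - 1) - 6) = -4*(-17 - 6) = -4*(-23) = 92)
P(o) = -97/(-14 + o) - 63/o (P(o) = -97/(-5 + o - 9) - 63/o = -97/(-14 + o) - 63/o)
P(x) + 46168 = 2*(441 - 80*92)/(92*(-14 + 92)) + 46168 = 2*(1/92)*(441 - 7360)/78 + 46168 = 2*(1/92)*(1/78)*(-6919) + 46168 = -6919/3588 + 46168 = 165643865/3588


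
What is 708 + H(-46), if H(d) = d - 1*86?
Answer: 576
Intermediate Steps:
H(d) = -86 + d (H(d) = d - 86 = -86 + d)
708 + H(-46) = 708 + (-86 - 46) = 708 - 132 = 576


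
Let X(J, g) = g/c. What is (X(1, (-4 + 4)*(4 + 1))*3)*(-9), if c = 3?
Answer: 0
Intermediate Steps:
X(J, g) = g/3
(X(1, (-4 + 4)*(4 + 1))*3)*(-9) = ((((-4 + 4)*(4 + 1))/3)*3)*(-9) = (((0*5)/3)*3)*(-9) = (((⅓)*0)*3)*(-9) = (0*3)*(-9) = 0*(-9) = 0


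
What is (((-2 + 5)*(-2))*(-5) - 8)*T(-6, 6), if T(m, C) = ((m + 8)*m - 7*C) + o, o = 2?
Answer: -1144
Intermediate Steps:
T(m, C) = 2 - 7*C + m*(8 + m) (T(m, C) = ((m + 8)*m - 7*C) + 2 = ((8 + m)*m - 7*C) + 2 = (m*(8 + m) - 7*C) + 2 = (-7*C + m*(8 + m)) + 2 = 2 - 7*C + m*(8 + m))
(((-2 + 5)*(-2))*(-5) - 8)*T(-6, 6) = (((-2 + 5)*(-2))*(-5) - 8)*(2 + (-6)² - 7*6 + 8*(-6)) = ((3*(-2))*(-5) - 8)*(2 + 36 - 42 - 48) = (-6*(-5) - 8)*(-52) = (30 - 8)*(-52) = 22*(-52) = -1144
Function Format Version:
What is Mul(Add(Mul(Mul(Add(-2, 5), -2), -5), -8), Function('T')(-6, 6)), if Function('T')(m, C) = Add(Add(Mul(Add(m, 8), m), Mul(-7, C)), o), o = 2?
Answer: -1144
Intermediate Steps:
Function('T')(m, C) = Add(2, Mul(-7, C), Mul(m, Add(8, m))) (Function('T')(m, C) = Add(Add(Mul(Add(m, 8), m), Mul(-7, C)), 2) = Add(Add(Mul(Add(8, m), m), Mul(-7, C)), 2) = Add(Add(Mul(m, Add(8, m)), Mul(-7, C)), 2) = Add(Add(Mul(-7, C), Mul(m, Add(8, m))), 2) = Add(2, Mul(-7, C), Mul(m, Add(8, m))))
Mul(Add(Mul(Mul(Add(-2, 5), -2), -5), -8), Function('T')(-6, 6)) = Mul(Add(Mul(Mul(Add(-2, 5), -2), -5), -8), Add(2, Pow(-6, 2), Mul(-7, 6), Mul(8, -6))) = Mul(Add(Mul(Mul(3, -2), -5), -8), Add(2, 36, -42, -48)) = Mul(Add(Mul(-6, -5), -8), -52) = Mul(Add(30, -8), -52) = Mul(22, -52) = -1144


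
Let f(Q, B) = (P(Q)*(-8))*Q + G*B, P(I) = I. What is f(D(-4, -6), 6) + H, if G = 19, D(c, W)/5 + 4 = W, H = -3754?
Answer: -23640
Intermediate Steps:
D(c, W) = -20 + 5*W
f(Q, B) = -8*Q² + 19*B (f(Q, B) = (Q*(-8))*Q + 19*B = (-8*Q)*Q + 19*B = -8*Q² + 19*B)
f(D(-4, -6), 6) + H = (-8*(-20 + 5*(-6))² + 19*6) - 3754 = (-8*(-20 - 30)² + 114) - 3754 = (-8*(-50)² + 114) - 3754 = (-8*2500 + 114) - 3754 = (-20000 + 114) - 3754 = -19886 - 3754 = -23640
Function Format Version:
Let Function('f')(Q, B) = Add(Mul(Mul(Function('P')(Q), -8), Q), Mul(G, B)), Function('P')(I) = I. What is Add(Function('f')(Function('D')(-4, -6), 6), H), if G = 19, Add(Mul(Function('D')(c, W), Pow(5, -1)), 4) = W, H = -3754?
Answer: -23640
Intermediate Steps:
Function('D')(c, W) = Add(-20, Mul(5, W))
Function('f')(Q, B) = Add(Mul(-8, Pow(Q, 2)), Mul(19, B)) (Function('f')(Q, B) = Add(Mul(Mul(Q, -8), Q), Mul(19, B)) = Add(Mul(Mul(-8, Q), Q), Mul(19, B)) = Add(Mul(-8, Pow(Q, 2)), Mul(19, B)))
Add(Function('f')(Function('D')(-4, -6), 6), H) = Add(Add(Mul(-8, Pow(Add(-20, Mul(5, -6)), 2)), Mul(19, 6)), -3754) = Add(Add(Mul(-8, Pow(Add(-20, -30), 2)), 114), -3754) = Add(Add(Mul(-8, Pow(-50, 2)), 114), -3754) = Add(Add(Mul(-8, 2500), 114), -3754) = Add(Add(-20000, 114), -3754) = Add(-19886, -3754) = -23640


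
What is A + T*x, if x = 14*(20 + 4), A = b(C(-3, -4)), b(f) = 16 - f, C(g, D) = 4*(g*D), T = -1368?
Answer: -459680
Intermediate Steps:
C(g, D) = 4*D*g (C(g, D) = 4*(D*g) = 4*D*g)
A = -32 (A = 16 - 4*(-4)*(-3) = 16 - 1*48 = 16 - 48 = -32)
x = 336 (x = 14*24 = 336)
A + T*x = -32 - 1368*336 = -32 - 459648 = -459680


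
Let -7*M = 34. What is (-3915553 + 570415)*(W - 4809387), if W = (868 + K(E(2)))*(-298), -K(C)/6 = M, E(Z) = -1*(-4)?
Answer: 118876667531562/7 ≈ 1.6982e+13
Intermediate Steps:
E(Z) = 4
M = -34/7 (M = -⅐*34 = -34/7 ≈ -4.8571)
K(C) = 204/7 (K(C) = -6*(-34/7) = 204/7)
W = -1871440/7 (W = (868 + 204/7)*(-298) = (6280/7)*(-298) = -1871440/7 ≈ -2.6735e+5)
(-3915553 + 570415)*(W - 4809387) = (-3915553 + 570415)*(-1871440/7 - 4809387) = -3345138*(-35537149/7) = 118876667531562/7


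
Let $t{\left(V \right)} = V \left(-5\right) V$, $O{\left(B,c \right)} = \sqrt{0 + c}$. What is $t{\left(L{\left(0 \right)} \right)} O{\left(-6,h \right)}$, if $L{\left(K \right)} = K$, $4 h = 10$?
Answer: $0$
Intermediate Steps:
$h = \frac{5}{2}$ ($h = \frac{1}{4} \cdot 10 = \frac{5}{2} \approx 2.5$)
$O{\left(B,c \right)} = \sqrt{c}$
$t{\left(V \right)} = - 5 V^{2}$ ($t{\left(V \right)} = - 5 V V = - 5 V^{2}$)
$t{\left(L{\left(0 \right)} \right)} O{\left(-6,h \right)} = - 5 \cdot 0^{2} \sqrt{\frac{5}{2}} = \left(-5\right) 0 \frac{\sqrt{10}}{2} = 0 \frac{\sqrt{10}}{2} = 0$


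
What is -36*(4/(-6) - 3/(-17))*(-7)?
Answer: -2100/17 ≈ -123.53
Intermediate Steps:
-36*(4/(-6) - 3/(-17))*(-7) = -36*(4*(-1/6) - 3*(-1/17))*(-7) = -36*(-2/3 + 3/17)*(-7) = -36*(-25/51)*(-7) = (300/17)*(-7) = -2100/17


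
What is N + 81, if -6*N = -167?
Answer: 653/6 ≈ 108.83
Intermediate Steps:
N = 167/6 (N = -⅙*(-167) = 167/6 ≈ 27.833)
N + 81 = 167/6 + 81 = 653/6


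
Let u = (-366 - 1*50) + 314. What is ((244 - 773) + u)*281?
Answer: -177311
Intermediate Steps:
u = -102 (u = (-366 - 50) + 314 = -416 + 314 = -102)
((244 - 773) + u)*281 = ((244 - 773) - 102)*281 = (-529 - 102)*281 = -631*281 = -177311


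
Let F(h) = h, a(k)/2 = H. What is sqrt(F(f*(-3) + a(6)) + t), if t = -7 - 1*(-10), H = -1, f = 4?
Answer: I*sqrt(11) ≈ 3.3166*I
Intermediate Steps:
a(k) = -2 (a(k) = 2*(-1) = -2)
t = 3 (t = -7 + 10 = 3)
sqrt(F(f*(-3) + a(6)) + t) = sqrt((4*(-3) - 2) + 3) = sqrt((-12 - 2) + 3) = sqrt(-14 + 3) = sqrt(-11) = I*sqrt(11)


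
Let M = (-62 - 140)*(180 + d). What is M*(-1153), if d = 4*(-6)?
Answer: 36333336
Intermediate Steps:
d = -24
M = -31512 (M = (-62 - 140)*(180 - 24) = -202*156 = -31512)
M*(-1153) = -31512*(-1153) = 36333336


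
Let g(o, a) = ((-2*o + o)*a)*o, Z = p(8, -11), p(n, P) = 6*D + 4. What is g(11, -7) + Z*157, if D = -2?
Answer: -409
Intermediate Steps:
p(n, P) = -8 (p(n, P) = 6*(-2) + 4 = -12 + 4 = -8)
Z = -8
g(o, a) = -a*o² (g(o, a) = ((-o)*a)*o = (-a*o)*o = -a*o²)
g(11, -7) + Z*157 = -1*(-7)*11² - 8*157 = -1*(-7)*121 - 1256 = 847 - 1256 = -409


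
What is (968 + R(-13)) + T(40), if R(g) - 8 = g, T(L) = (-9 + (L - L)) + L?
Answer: 994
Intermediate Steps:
T(L) = -9 + L (T(L) = (-9 + 0) + L = -9 + L)
R(g) = 8 + g
(968 + R(-13)) + T(40) = (968 + (8 - 13)) + (-9 + 40) = (968 - 5) + 31 = 963 + 31 = 994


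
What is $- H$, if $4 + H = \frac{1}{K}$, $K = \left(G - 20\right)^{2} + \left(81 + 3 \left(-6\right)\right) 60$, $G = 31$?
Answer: $\frac{15603}{3901} \approx 3.9997$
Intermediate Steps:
$K = 3901$ ($K = \left(31 - 20\right)^{2} + \left(81 + 3 \left(-6\right)\right) 60 = 11^{2} + \left(81 - 18\right) 60 = 121 + 63 \cdot 60 = 121 + 3780 = 3901$)
$H = - \frac{15603}{3901}$ ($H = -4 + \frac{1}{3901} = - \frac{15603}{3901} \approx -3.9997$)
$- H = \left(-1\right) \left(- \frac{15603}{3901}\right) = \frac{15603}{3901}$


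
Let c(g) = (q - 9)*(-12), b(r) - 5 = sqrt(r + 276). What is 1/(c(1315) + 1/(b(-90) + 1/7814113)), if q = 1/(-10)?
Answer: 26830228140881541990/2929025912512899540743 - 1526509049419225*sqrt(186)/2929025912512899540743 ≈ 0.0091530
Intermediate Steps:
b(r) = 5 + sqrt(276 + r) (b(r) = 5 + sqrt(r + 276) = 5 + sqrt(276 + r))
q = -1/10 ≈ -0.10000
c(g) = 546/5 (c(g) = (-1/10 - 9)*(-12) = -91/10*(-12) = 546/5)
1/(c(1315) + 1/(b(-90) + 1/7814113)) = 1/(546/5 + 1/((5 + sqrt(276 - 90)) + 1/7814113)) = 1/(546/5 + 1/((5 + sqrt(186)) + 1/7814113)) = 1/(546/5 + 1/(39070566/7814113 + sqrt(186)))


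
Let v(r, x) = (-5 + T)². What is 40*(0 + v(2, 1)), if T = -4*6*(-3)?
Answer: 179560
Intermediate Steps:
T = 72 (T = -24*(-3) = 72)
v(r, x) = 4489 (v(r, x) = (-5 + 72)² = 67² = 4489)
40*(0 + v(2, 1)) = 40*(0 + 4489) = 40*4489 = 179560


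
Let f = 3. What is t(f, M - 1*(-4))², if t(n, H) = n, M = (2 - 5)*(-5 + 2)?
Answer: 9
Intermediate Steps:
M = 9 (M = -3*(-3) = 9)
t(f, M - 1*(-4))² = 3² = 9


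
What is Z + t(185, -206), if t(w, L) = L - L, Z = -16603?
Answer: -16603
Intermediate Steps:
t(w, L) = 0
Z + t(185, -206) = -16603 + 0 = -16603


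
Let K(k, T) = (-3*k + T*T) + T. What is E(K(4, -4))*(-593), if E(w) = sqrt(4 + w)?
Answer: -1186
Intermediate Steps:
K(k, T) = T + T**2 - 3*k (K(k, T) = (-3*k + T**2) + T = (T**2 - 3*k) + T = T + T**2 - 3*k)
E(K(4, -4))*(-593) = sqrt(4 + (-4 + (-4)**2 - 3*4))*(-593) = sqrt(4 + (-4 + 16 - 12))*(-593) = sqrt(4 + 0)*(-593) = sqrt(4)*(-593) = 2*(-593) = -1186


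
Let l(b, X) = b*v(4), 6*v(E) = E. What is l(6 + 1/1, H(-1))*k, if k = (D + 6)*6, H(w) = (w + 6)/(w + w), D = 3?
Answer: 252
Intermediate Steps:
H(w) = (6 + w)/(2*w) (H(w) = (6 + w)/((2*w)) = (6 + w)*(1/(2*w)) = (6 + w)/(2*w))
v(E) = E/6
l(b, X) = 2*b/3 (l(b, X) = b*((1/6)*4) = b*(2/3) = 2*b/3)
k = 54 (k = (3 + 6)*6 = 9*6 = 54)
l(6 + 1/1, H(-1))*k = (2*(6 + 1/1)/3)*54 = (2*(6 + 1)/3)*54 = ((2/3)*7)*54 = (14/3)*54 = 252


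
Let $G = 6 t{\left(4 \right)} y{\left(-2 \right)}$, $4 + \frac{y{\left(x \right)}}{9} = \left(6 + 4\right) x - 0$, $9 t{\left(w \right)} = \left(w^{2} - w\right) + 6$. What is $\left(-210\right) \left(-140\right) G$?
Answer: $-76204800$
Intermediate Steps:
$t{\left(w \right)} = \frac{2}{3} - \frac{w}{9} + \frac{w^{2}}{9}$ ($t{\left(w \right)} = \frac{\left(w^{2} - w\right) + 6}{9} = \frac{6 + w^{2} - w}{9} = \frac{2}{3} - \frac{w}{9} + \frac{w^{2}}{9}$)
$y{\left(x \right)} = -36 + 90 x$ ($y{\left(x \right)} = -36 + 9 \left(\left(6 + 4\right) x - 0\right) = -36 + 9 \left(10 x + 0\right) = -36 + 9 \cdot 10 x = -36 + 90 x$)
$G = -2592$ ($G = 6 \left(\frac{2}{3} - \frac{4}{9} + \frac{4^{2}}{9}\right) \left(-36 + 90 \left(-2\right)\right) = 6 \left(\frac{2}{3} - \frac{4}{9} + \frac{1}{9} \cdot 16\right) \left(-36 - 180\right) = 6 \left(\frac{2}{3} - \frac{4}{9} + \frac{16}{9}\right) \left(-216\right) = 6 \cdot 2 \left(-216\right) = 12 \left(-216\right) = -2592$)
$\left(-210\right) \left(-140\right) G = \left(-210\right) \left(-140\right) \left(-2592\right) = 29400 \left(-2592\right) = -76204800$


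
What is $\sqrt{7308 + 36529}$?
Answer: $\sqrt{43837} \approx 209.37$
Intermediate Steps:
$\sqrt{7308 + 36529} = \sqrt{43837}$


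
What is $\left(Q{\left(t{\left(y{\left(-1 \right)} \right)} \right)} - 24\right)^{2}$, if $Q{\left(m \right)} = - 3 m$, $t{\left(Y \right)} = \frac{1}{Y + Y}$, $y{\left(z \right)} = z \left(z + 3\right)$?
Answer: $\frac{8649}{16} \approx 540.56$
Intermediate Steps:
$y{\left(z \right)} = z \left(3 + z\right)$
$t{\left(Y \right)} = \frac{1}{2 Y}$
$\left(Q{\left(t{\left(y{\left(-1 \right)} \right)} \right)} - 24\right)^{2} = \left(- 3 \frac{1}{2 \left(- (3 - 1)\right)} - 24\right)^{2} = \left(- 3 \frac{1}{2 \left(\left(-1\right) 2\right)} - 24\right)^{2} = \left(- 3 \frac{1}{2 \left(-2\right)} - 24\right)^{2} = \left(- 3 \cdot \frac{1}{2} \left(- \frac{1}{2}\right) - 24\right)^{2} = \left(\left(-3\right) \left(- \frac{1}{4}\right) - 24\right)^{2} = \left(\frac{3}{4} - 24\right)^{2} = \left(- \frac{93}{4}\right)^{2} = \frac{8649}{16}$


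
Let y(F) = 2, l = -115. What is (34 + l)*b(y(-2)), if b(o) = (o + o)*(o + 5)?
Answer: -2268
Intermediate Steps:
b(o) = 2*o*(5 + o) (b(o) = (2*o)*(5 + o) = 2*o*(5 + o))
(34 + l)*b(y(-2)) = (34 - 115)*(2*2*(5 + 2)) = -162*2*7 = -81*28 = -2268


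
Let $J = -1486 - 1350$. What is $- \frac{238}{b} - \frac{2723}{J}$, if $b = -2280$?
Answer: $\frac{430213}{404130} \approx 1.0645$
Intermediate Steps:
$J = -2836$ ($J = -1486 - 1350 = -2836$)
$- \frac{238}{b} - \frac{2723}{J} = - \frac{238}{-2280} - \frac{2723}{-2836} = \left(-238\right) \left(- \frac{1}{2280}\right) - - \frac{2723}{2836} = \frac{119}{1140} + \frac{2723}{2836} = \frac{430213}{404130}$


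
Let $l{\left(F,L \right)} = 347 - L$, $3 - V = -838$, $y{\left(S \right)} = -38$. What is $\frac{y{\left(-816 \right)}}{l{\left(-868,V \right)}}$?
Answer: $\frac{1}{13} \approx 0.076923$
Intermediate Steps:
$V = 841$ ($V = 3 - -838 = 3 + 838 = 841$)
$\frac{y{\left(-816 \right)}}{l{\left(-868,V \right)}} = - \frac{38}{347 - 841} = - \frac{38}{-494} = \left(-38\right) \left(- \frac{1}{494}\right) = \frac{1}{13}$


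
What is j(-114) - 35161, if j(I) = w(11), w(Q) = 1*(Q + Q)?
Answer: -35139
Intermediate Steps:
w(Q) = 2*Q (w(Q) = 1*(2*Q) = 2*Q)
j(I) = 22 (j(I) = 2*11 = 22)
j(-114) - 35161 = 22 - 35161 = -35139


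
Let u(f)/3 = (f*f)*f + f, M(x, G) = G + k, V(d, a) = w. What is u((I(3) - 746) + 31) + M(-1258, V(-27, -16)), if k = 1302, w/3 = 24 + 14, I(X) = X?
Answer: -1082833104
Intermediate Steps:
w = 114 (w = 3*(24 + 14) = 3*38 = 114)
V(d, a) = 114
M(x, G) = 1302 + G (M(x, G) = G + 1302 = 1302 + G)
u(f) = 3*f + 3*f**3 (u(f) = 3*((f*f)*f + f) = 3*(f**2*f + f) = 3*(f**3 + f) = 3*(f + f**3) = 3*f + 3*f**3)
u((I(3) - 746) + 31) + M(-1258, V(-27, -16)) = 3*((3 - 746) + 31)*(1 + ((3 - 746) + 31)**2) + (1302 + 114) = 3*(-743 + 31)*(1 + (-743 + 31)**2) + 1416 = 3*(-712)*(1 + (-712)**2) + 1416 = 3*(-712)*(1 + 506944) + 1416 = 3*(-712)*506945 + 1416 = -1082834520 + 1416 = -1082833104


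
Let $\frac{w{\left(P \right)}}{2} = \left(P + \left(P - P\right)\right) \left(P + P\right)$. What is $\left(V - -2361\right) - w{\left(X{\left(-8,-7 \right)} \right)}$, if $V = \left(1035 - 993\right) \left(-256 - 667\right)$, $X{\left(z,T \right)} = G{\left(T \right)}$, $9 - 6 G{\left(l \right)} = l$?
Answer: $- \frac{327901}{9} \approx -36433.0$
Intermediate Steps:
$G{\left(l \right)} = \frac{3}{2} - \frac{l}{6}$
$X{\left(z,T \right)} = \frac{3}{2} - \frac{T}{6}$
$V = -38766$ ($V = 42 \left(-923\right) = -38766$)
$w{\left(P \right)} = 4 P^{2}$ ($w{\left(P \right)} = 2 \left(P + \left(P - P\right)\right) \left(P + P\right) = 2 \left(P + 0\right) 2 P = 2 P 2 P = 2 \cdot 2 P^{2} = 4 P^{2}$)
$\left(V - -2361\right) - w{\left(X{\left(-8,-7 \right)} \right)} = \left(-38766 - -2361\right) - 4 \left(\frac{3}{2} - - \frac{7}{6}\right)^{2} = \left(-38766 + 2361\right) - 4 \left(\frac{3}{2} + \frac{7}{6}\right)^{2} = -36405 - 4 \left(\frac{8}{3}\right)^{2} = -36405 - 4 \cdot \frac{64}{9} = -36405 - \frac{256}{9} = - \frac{327901}{9}$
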